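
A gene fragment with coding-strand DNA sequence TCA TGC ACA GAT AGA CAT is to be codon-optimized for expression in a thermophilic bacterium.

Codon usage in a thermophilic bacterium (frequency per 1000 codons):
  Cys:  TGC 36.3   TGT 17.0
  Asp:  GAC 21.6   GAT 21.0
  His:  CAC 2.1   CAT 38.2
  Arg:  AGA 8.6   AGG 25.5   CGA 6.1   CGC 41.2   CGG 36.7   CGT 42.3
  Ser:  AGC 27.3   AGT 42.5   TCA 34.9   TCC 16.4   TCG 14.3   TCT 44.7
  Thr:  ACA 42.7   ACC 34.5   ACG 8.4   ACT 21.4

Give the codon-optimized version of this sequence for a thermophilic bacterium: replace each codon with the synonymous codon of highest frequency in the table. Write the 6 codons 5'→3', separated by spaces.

TCT TGC ACA GAC CGT CAT

Codon 1 (Ser): best is TCT at 44.7.
Codon 2 (Cys): best is TGC at 36.3.
Codon 3 (Thr): best is ACA at 42.7.
Codon 4 (Asp): best is GAC at 21.6.
Codon 5 (Arg): best is CGT at 42.3.
Codon 6 (His): best is CAT at 38.2.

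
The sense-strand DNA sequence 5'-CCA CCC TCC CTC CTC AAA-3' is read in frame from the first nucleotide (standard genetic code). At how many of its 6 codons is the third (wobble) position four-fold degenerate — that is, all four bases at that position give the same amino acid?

Codon 1 CCA (Pro): third position 4-fold.
Codon 2 CCC (Pro): third position 4-fold.
Codon 3 TCC (Ser): third position 4-fold.
Codon 4 CTC (Leu): third position 4-fold.
Codon 5 CTC (Leu): third position 4-fold.
Codon 6 AAA (Lys): third position 2-fold.
Four-fold degenerate third positions: 5.

5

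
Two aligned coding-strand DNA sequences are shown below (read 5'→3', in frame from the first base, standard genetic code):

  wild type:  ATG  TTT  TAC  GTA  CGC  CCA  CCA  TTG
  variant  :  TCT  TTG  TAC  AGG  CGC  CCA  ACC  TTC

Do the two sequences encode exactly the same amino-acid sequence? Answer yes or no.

Codon 1: ATG Met / TCT Ser — nonsynonymous.
Codon 2: TTT Phe / TTG Leu — nonsynonymous.
Codon 3: TAC Tyr / TAC Tyr — identical.
Codon 4: GTA Val / AGG Arg — nonsynonymous.
Codon 5: CGC Arg / CGC Arg — identical.
Codon 6: CCA Pro / CCA Pro — identical.
Codon 7: CCA Pro / ACC Thr — nonsynonymous.
Codon 8: TTG Leu / TTC Phe — nonsynonymous.
Nonsynonymous differences: 5 → different protein.

no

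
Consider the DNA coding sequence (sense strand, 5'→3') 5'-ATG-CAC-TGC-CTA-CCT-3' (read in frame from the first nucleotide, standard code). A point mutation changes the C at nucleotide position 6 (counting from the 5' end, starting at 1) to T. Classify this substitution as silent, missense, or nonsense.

silent

Position 6 falls in codon 2: CAC → His.
After the substitution the codon is CAT → His.
Both encode His, so the change is synonymous.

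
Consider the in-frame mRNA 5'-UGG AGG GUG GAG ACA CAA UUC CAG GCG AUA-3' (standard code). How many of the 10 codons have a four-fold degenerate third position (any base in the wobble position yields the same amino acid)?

Codon 1 UGG (Trp): third position 1-fold.
Codon 2 AGG (Arg): third position 2-fold.
Codon 3 GUG (Val): third position 4-fold.
Codon 4 GAG (Glu): third position 2-fold.
Codon 5 ACA (Thr): third position 4-fold.
Codon 6 CAA (Gln): third position 2-fold.
Codon 7 UUC (Phe): third position 2-fold.
Codon 8 CAG (Gln): third position 2-fold.
Codon 9 GCG (Ala): third position 4-fold.
Codon 10 AUA (Ile): third position 3-fold.
Four-fold degenerate third positions: 3.

3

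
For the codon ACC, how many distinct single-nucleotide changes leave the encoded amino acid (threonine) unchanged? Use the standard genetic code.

3

Position 1: none → 0 synonymous.
Position 2: none → 0 synonymous.
Position 3: ACU, ACA, ACG → 3 synonymous.
Total: 0 + 0 + 3 = 3.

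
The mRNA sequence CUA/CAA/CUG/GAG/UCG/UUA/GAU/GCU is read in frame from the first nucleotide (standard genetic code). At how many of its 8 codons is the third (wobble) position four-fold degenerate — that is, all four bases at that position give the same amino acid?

Codon 1 CUA (Leu): third position 4-fold.
Codon 2 CAA (Gln): third position 2-fold.
Codon 3 CUG (Leu): third position 4-fold.
Codon 4 GAG (Glu): third position 2-fold.
Codon 5 UCG (Ser): third position 4-fold.
Codon 6 UUA (Leu): third position 2-fold.
Codon 7 GAU (Asp): third position 2-fold.
Codon 8 GCU (Ala): third position 4-fold.
Four-fold degenerate third positions: 4.

4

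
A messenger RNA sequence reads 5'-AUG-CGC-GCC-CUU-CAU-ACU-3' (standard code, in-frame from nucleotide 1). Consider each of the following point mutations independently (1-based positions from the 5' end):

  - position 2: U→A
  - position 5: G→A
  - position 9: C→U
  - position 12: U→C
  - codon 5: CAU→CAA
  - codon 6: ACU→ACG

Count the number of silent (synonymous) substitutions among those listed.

3

Codon 1: AUG (Met) → AAG (Lys) — missense.
Codon 2: CGC (Arg) → CAC (His) — missense.
Codon 3: GCC (Ala) → GCU (Ala) — synonymous.
Codon 4: CUU (Leu) → CUC (Leu) — synonymous.
Codon 5: CAU (His) → CAA (Gln) — missense.
Codon 6: ACU (Thr) → ACG (Thr) — synonymous.
Synonymous: 3 of 6.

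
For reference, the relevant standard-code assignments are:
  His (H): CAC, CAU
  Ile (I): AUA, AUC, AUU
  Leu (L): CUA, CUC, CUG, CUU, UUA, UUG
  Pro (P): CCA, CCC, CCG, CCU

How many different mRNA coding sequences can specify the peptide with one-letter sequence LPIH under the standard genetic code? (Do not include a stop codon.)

Leu: 6 codons.
Pro: 4 codons.
Ile: 3 codons.
His: 2 codons.
6 × 4 × 3 × 2 = 144.

144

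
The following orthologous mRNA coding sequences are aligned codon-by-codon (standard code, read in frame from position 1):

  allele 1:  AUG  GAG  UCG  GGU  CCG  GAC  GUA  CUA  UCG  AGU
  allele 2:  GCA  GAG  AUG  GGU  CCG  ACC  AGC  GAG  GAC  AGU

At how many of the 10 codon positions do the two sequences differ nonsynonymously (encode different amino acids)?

Codon 1: AUG Met / GCA Ala — nonsynonymous.
Codon 2: GAG Glu / GAG Glu — identical.
Codon 3: UCG Ser / AUG Met — nonsynonymous.
Codon 4: GGU Gly / GGU Gly — identical.
Codon 5: CCG Pro / CCG Pro — identical.
Codon 6: GAC Asp / ACC Thr — nonsynonymous.
Codon 7: GUA Val / AGC Ser — nonsynonymous.
Codon 8: CUA Leu / GAG Glu — nonsynonymous.
Codon 9: UCG Ser / GAC Asp — nonsynonymous.
Codon 10: AGU Ser / AGU Ser — identical.
Nonsynonymous differences: 6.

6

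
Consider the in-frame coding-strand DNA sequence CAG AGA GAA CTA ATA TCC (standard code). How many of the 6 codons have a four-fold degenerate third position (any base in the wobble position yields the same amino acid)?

2

Codon 1 CAG (Gln): third position 2-fold.
Codon 2 AGA (Arg): third position 2-fold.
Codon 3 GAA (Glu): third position 2-fold.
Codon 4 CTA (Leu): third position 4-fold.
Codon 5 ATA (Ile): third position 3-fold.
Codon 6 TCC (Ser): third position 4-fold.
Four-fold degenerate third positions: 2.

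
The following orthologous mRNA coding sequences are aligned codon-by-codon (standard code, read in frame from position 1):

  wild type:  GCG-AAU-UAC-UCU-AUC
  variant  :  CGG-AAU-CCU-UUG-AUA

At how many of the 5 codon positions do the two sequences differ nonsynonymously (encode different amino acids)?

Codon 1: GCG Ala / CGG Arg — nonsynonymous.
Codon 2: AAU Asn / AAU Asn — identical.
Codon 3: UAC Tyr / CCU Pro — nonsynonymous.
Codon 4: UCU Ser / UUG Leu — nonsynonymous.
Codon 5: AUC Ile / AUA Ile — synonymous.
Nonsynonymous differences: 3.

3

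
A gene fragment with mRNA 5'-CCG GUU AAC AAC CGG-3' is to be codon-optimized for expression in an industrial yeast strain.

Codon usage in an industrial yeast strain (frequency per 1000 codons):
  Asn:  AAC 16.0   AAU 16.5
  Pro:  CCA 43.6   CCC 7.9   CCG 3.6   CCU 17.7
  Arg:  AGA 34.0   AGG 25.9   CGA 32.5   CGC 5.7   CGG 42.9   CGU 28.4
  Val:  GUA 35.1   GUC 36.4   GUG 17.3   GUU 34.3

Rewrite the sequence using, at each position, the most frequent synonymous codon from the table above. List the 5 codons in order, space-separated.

Codon 1 (Pro): best is CCA at 43.6.
Codon 2 (Val): best is GUC at 36.4.
Codon 3 (Asn): best is AAU at 16.5.
Codon 4 (Asn): best is AAU at 16.5.
Codon 5 (Arg): best is CGG at 42.9.

CCA GUC AAU AAU CGG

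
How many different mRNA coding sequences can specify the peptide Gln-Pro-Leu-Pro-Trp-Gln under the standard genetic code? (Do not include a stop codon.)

Gln: 2 codons.
Pro: 4 codons.
Leu: 6 codons.
Pro: 4 codons.
Trp: 1 codon.
Gln: 2 codons.
2 × 4 × 6 × 4 × 1 × 2 = 384.

384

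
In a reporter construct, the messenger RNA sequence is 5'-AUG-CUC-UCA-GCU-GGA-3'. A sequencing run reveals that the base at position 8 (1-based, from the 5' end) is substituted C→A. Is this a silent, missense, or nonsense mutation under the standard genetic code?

nonsense

Position 8 falls in codon 3: UCA → Ser.
After the substitution the codon is UAA → Stop.
The new codon is a stop codon, so this is a nonsense mutation.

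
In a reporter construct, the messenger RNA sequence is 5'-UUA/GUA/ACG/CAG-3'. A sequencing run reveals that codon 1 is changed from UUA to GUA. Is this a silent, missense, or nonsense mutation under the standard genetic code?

missense

Position 1 falls in codon 1: UUA → Leu.
After the substitution the codon is GUA → Val.
Leu ≠ Val, so this is a missense mutation.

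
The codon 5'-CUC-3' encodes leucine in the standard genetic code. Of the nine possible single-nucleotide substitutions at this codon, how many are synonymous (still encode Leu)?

3

Position 1: none → 0 synonymous.
Position 2: none → 0 synonymous.
Position 3: CUU, CUA, CUG → 3 synonymous.
Total: 0 + 0 + 3 = 3.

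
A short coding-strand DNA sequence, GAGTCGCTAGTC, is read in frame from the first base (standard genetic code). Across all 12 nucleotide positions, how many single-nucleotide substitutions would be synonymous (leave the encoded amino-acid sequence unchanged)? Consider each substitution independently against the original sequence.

Codon 1 (GAG, Glu): 1 synonymous substitution.
Codon 2 (TCG, Ser): 3 synonymous substitutions.
Codon 3 (CTA, Leu): 4 synonymous substitutions.
Codon 4 (GTC, Val): 3 synonymous substitutions.
Total: 1 + 3 + 4 + 3 = 11.

11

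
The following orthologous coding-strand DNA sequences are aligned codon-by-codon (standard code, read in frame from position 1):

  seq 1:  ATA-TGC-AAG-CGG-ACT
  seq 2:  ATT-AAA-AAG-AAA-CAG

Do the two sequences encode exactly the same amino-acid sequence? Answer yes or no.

no

Codon 1: ATA Ile / ATT Ile — synonymous.
Codon 2: TGC Cys / AAA Lys — nonsynonymous.
Codon 3: AAG Lys / AAG Lys — identical.
Codon 4: CGG Arg / AAA Lys — nonsynonymous.
Codon 5: ACT Thr / CAG Gln — nonsynonymous.
Nonsynonymous differences: 3 → different protein.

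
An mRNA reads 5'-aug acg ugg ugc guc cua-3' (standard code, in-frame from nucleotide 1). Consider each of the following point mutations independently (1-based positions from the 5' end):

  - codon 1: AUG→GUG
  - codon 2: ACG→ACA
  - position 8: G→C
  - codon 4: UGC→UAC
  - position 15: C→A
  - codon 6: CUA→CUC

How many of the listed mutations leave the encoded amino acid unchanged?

Codon 1: AUG (Met) → GUG (Val) — missense.
Codon 2: ACG (Thr) → ACA (Thr) — synonymous.
Codon 3: UGG (Trp) → UCG (Ser) — missense.
Codon 4: UGC (Cys) → UAC (Tyr) — missense.
Codon 5: GUC (Val) → GUA (Val) — synonymous.
Codon 6: CUA (Leu) → CUC (Leu) — synonymous.
Synonymous: 3 of 6.

3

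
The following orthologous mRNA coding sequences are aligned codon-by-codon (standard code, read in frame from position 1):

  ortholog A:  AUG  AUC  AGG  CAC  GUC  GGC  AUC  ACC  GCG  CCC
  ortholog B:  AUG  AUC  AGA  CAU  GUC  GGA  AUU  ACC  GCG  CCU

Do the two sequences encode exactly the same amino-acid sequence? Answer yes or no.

yes

Codon 1: AUG Met / AUG Met — identical.
Codon 2: AUC Ile / AUC Ile — identical.
Codon 3: AGG Arg / AGA Arg — synonymous.
Codon 4: CAC His / CAU His — synonymous.
Codon 5: GUC Val / GUC Val — identical.
Codon 6: GGC Gly / GGA Gly — synonymous.
Codon 7: AUC Ile / AUU Ile — synonymous.
Codon 8: ACC Thr / ACC Thr — identical.
Codon 9: GCG Ala / GCG Ala — identical.
Codon 10: CCC Pro / CCU Pro — synonymous.
Nonsynonymous differences: 0 → same protein.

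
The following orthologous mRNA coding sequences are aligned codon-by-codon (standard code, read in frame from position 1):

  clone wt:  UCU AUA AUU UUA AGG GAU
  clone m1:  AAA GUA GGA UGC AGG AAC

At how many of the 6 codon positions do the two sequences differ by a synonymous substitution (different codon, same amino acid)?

Codon 1: UCU Ser / AAA Lys — nonsynonymous.
Codon 2: AUA Ile / GUA Val — nonsynonymous.
Codon 3: AUU Ile / GGA Gly — nonsynonymous.
Codon 4: UUA Leu / UGC Cys — nonsynonymous.
Codon 5: AGG Arg / AGG Arg — identical.
Codon 6: GAU Asp / AAC Asn — nonsynonymous.
Synonymous differences: 0.

0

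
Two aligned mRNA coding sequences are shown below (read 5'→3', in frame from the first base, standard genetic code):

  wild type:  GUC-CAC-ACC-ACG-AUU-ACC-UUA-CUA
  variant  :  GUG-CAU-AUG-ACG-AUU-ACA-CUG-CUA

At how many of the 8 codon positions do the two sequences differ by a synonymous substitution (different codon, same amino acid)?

Codon 1: GUC Val / GUG Val — synonymous.
Codon 2: CAC His / CAU His — synonymous.
Codon 3: ACC Thr / AUG Met — nonsynonymous.
Codon 4: ACG Thr / ACG Thr — identical.
Codon 5: AUU Ile / AUU Ile — identical.
Codon 6: ACC Thr / ACA Thr — synonymous.
Codon 7: UUA Leu / CUG Leu — synonymous.
Codon 8: CUA Leu / CUA Leu — identical.
Synonymous differences: 4.

4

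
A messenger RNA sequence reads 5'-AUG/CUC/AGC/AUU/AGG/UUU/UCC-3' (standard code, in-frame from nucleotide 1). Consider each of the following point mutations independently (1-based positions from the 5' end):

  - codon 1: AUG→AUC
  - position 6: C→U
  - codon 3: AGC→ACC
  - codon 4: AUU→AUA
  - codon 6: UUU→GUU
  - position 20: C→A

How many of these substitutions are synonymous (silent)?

Codon 1: AUG (Met) → AUC (Ile) — missense.
Codon 2: CUC (Leu) → CUU (Leu) — synonymous.
Codon 3: AGC (Ser) → ACC (Thr) — missense.
Codon 4: AUU (Ile) → AUA (Ile) — synonymous.
Codon 6: UUU (Phe) → GUU (Val) — missense.
Codon 7: UCC (Ser) → UAC (Tyr) — missense.
Synonymous: 2 of 6.

2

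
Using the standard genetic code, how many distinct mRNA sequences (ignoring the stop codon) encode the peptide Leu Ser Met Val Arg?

Leu: 6 codons.
Ser: 6 codons.
Met: 1 codon.
Val: 4 codons.
Arg: 6 codons.
6 × 6 × 1 × 4 × 6 = 864.

864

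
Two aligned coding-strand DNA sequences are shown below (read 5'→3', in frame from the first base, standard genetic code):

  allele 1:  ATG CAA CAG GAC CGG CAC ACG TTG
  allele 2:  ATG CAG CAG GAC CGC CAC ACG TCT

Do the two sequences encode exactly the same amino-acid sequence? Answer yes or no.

no

Codon 1: ATG Met / ATG Met — identical.
Codon 2: CAA Gln / CAG Gln — synonymous.
Codon 3: CAG Gln / CAG Gln — identical.
Codon 4: GAC Asp / GAC Asp — identical.
Codon 5: CGG Arg / CGC Arg — synonymous.
Codon 6: CAC His / CAC His — identical.
Codon 7: ACG Thr / ACG Thr — identical.
Codon 8: TTG Leu / TCT Ser — nonsynonymous.
Nonsynonymous differences: 1 → different protein.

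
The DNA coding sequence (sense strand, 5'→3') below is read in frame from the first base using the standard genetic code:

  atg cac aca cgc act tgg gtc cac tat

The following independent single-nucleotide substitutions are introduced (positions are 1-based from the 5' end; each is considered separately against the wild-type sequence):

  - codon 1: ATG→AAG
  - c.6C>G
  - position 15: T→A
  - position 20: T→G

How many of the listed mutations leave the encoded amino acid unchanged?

1

Codon 1: ATG (Met) → AAG (Lys) — missense.
Codon 2: CAC (His) → CAG (Gln) — missense.
Codon 5: ACT (Thr) → ACA (Thr) — synonymous.
Codon 7: GTC (Val) → GGC (Gly) — missense.
Synonymous: 1 of 4.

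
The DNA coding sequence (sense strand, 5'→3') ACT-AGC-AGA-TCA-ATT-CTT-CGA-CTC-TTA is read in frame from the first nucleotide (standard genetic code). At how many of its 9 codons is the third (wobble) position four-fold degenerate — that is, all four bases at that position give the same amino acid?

Codon 1 ACT (Thr): third position 4-fold.
Codon 2 AGC (Ser): third position 2-fold.
Codon 3 AGA (Arg): third position 2-fold.
Codon 4 TCA (Ser): third position 4-fold.
Codon 5 ATT (Ile): third position 3-fold.
Codon 6 CTT (Leu): third position 4-fold.
Codon 7 CGA (Arg): third position 4-fold.
Codon 8 CTC (Leu): third position 4-fold.
Codon 9 TTA (Leu): third position 2-fold.
Four-fold degenerate third positions: 5.

5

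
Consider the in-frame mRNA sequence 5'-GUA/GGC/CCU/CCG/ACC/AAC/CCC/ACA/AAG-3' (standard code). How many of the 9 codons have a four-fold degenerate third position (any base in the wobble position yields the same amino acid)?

7

Codon 1 GUA (Val): third position 4-fold.
Codon 2 GGC (Gly): third position 4-fold.
Codon 3 CCU (Pro): third position 4-fold.
Codon 4 CCG (Pro): third position 4-fold.
Codon 5 ACC (Thr): third position 4-fold.
Codon 6 AAC (Asn): third position 2-fold.
Codon 7 CCC (Pro): third position 4-fold.
Codon 8 ACA (Thr): third position 4-fold.
Codon 9 AAG (Lys): third position 2-fold.
Four-fold degenerate third positions: 7.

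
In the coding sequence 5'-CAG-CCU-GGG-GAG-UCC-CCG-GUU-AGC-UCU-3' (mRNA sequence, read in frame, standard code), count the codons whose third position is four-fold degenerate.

Codon 1 CAG (Gln): third position 2-fold.
Codon 2 CCU (Pro): third position 4-fold.
Codon 3 GGG (Gly): third position 4-fold.
Codon 4 GAG (Glu): third position 2-fold.
Codon 5 UCC (Ser): third position 4-fold.
Codon 6 CCG (Pro): third position 4-fold.
Codon 7 GUU (Val): third position 4-fold.
Codon 8 AGC (Ser): third position 2-fold.
Codon 9 UCU (Ser): third position 4-fold.
Four-fold degenerate third positions: 6.

6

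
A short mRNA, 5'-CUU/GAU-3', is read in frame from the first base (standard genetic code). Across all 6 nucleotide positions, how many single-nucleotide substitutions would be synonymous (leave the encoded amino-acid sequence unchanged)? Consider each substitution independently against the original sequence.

4

Codon 1 (CUU, Leu): 3 synonymous substitutions.
Codon 2 (GAU, Asp): 1 synonymous substitution.
Total: 3 + 1 = 4.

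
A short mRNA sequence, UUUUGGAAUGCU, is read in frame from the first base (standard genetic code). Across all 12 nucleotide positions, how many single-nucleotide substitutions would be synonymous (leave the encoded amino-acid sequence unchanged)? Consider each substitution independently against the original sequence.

5

Codon 1 (UUU, Phe): 1 synonymous substitution.
Codon 2 (UGG, Trp): 0 synonymous substitutions.
Codon 3 (AAU, Asn): 1 synonymous substitution.
Codon 4 (GCU, Ala): 3 synonymous substitutions.
Total: 1 + 0 + 1 + 3 = 5.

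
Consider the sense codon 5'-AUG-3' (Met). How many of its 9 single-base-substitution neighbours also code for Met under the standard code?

Position 1: none → 0 synonymous.
Position 2: none → 0 synonymous.
Position 3: none → 0 synonymous.
Total: 0 + 0 + 0 = 0.

0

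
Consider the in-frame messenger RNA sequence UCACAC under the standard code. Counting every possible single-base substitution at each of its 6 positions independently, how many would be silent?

Codon 1 (UCA, Ser): 3 synonymous substitutions.
Codon 2 (CAC, His): 1 synonymous substitution.
Total: 3 + 1 = 4.

4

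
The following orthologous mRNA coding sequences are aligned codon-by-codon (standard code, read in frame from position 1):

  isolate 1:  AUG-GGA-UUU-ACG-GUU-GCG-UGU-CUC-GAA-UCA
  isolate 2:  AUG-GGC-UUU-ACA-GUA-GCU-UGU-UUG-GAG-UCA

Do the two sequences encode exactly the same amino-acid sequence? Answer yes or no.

Codon 1: AUG Met / AUG Met — identical.
Codon 2: GGA Gly / GGC Gly — synonymous.
Codon 3: UUU Phe / UUU Phe — identical.
Codon 4: ACG Thr / ACA Thr — synonymous.
Codon 5: GUU Val / GUA Val — synonymous.
Codon 6: GCG Ala / GCU Ala — synonymous.
Codon 7: UGU Cys / UGU Cys — identical.
Codon 8: CUC Leu / UUG Leu — synonymous.
Codon 9: GAA Glu / GAG Glu — synonymous.
Codon 10: UCA Ser / UCA Ser — identical.
Nonsynonymous differences: 0 → same protein.

yes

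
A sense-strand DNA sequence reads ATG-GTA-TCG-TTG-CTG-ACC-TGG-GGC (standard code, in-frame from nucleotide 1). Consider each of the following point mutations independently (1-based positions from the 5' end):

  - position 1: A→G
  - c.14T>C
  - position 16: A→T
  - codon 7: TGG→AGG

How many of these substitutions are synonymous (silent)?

Codon 1: ATG (Met) → GTG (Val) — missense.
Codon 5: CTG (Leu) → CCG (Pro) — missense.
Codon 6: ACC (Thr) → TCC (Ser) — missense.
Codon 7: TGG (Trp) → AGG (Arg) — missense.
Synonymous: 0 of 4.

0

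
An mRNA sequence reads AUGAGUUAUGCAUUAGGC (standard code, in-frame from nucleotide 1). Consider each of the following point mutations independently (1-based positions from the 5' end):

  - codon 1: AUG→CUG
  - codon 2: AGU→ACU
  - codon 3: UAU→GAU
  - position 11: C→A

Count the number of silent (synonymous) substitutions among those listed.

0

Codon 1: AUG (Met) → CUG (Leu) — missense.
Codon 2: AGU (Ser) → ACU (Thr) — missense.
Codon 3: UAU (Tyr) → GAU (Asp) — missense.
Codon 4: GCA (Ala) → GAA (Glu) — missense.
Synonymous: 0 of 4.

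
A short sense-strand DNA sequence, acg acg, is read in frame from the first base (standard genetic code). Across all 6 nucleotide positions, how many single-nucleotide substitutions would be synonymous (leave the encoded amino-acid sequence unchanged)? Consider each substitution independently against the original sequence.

Codon 1 (ACG, Thr): 3 synonymous substitutions.
Codon 2 (ACG, Thr): 3 synonymous substitutions.
Total: 3 + 3 = 6.

6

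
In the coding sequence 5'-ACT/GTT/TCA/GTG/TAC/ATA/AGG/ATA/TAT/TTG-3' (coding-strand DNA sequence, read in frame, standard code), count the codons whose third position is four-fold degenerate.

Codon 1 ACT (Thr): third position 4-fold.
Codon 2 GTT (Val): third position 4-fold.
Codon 3 TCA (Ser): third position 4-fold.
Codon 4 GTG (Val): third position 4-fold.
Codon 5 TAC (Tyr): third position 2-fold.
Codon 6 ATA (Ile): third position 3-fold.
Codon 7 AGG (Arg): third position 2-fold.
Codon 8 ATA (Ile): third position 3-fold.
Codon 9 TAT (Tyr): third position 2-fold.
Codon 10 TTG (Leu): third position 2-fold.
Four-fold degenerate third positions: 4.

4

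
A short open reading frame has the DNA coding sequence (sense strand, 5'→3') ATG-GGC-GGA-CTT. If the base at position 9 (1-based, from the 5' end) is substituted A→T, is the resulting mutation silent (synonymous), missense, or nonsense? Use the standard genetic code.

silent

Position 9 falls in codon 3: GGA → Gly.
After the substitution the codon is GGT → Gly.
Both encode Gly, so the change is synonymous.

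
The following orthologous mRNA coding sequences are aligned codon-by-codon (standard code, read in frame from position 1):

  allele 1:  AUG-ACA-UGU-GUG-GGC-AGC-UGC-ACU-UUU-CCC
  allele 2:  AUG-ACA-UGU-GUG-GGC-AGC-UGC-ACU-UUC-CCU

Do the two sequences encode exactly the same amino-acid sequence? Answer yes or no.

Codon 1: AUG Met / AUG Met — identical.
Codon 2: ACA Thr / ACA Thr — identical.
Codon 3: UGU Cys / UGU Cys — identical.
Codon 4: GUG Val / GUG Val — identical.
Codon 5: GGC Gly / GGC Gly — identical.
Codon 6: AGC Ser / AGC Ser — identical.
Codon 7: UGC Cys / UGC Cys — identical.
Codon 8: ACU Thr / ACU Thr — identical.
Codon 9: UUU Phe / UUC Phe — synonymous.
Codon 10: CCC Pro / CCU Pro — synonymous.
Nonsynonymous differences: 0 → same protein.

yes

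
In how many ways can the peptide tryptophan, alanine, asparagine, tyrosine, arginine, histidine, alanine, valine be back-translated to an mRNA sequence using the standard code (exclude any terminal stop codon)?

3072

Trp: 1 codon.
Ala: 4 codons.
Asn: 2 codons.
Tyr: 2 codons.
Arg: 6 codons.
His: 2 codons.
Ala: 4 codons.
Val: 4 codons.
1 × 4 × 2 × 2 × 6 × 2 × 4 × 4 = 3072.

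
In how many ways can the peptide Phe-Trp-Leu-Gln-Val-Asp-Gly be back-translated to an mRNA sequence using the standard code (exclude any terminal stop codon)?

768

Phe: 2 codons.
Trp: 1 codon.
Leu: 6 codons.
Gln: 2 codons.
Val: 4 codons.
Asp: 2 codons.
Gly: 4 codons.
2 × 1 × 6 × 2 × 4 × 2 × 4 = 768.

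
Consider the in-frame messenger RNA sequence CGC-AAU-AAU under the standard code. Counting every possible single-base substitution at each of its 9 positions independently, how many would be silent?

Codon 1 (CGC, Arg): 3 synonymous substitutions.
Codon 2 (AAU, Asn): 1 synonymous substitution.
Codon 3 (AAU, Asn): 1 synonymous substitution.
Total: 3 + 1 + 1 = 5.

5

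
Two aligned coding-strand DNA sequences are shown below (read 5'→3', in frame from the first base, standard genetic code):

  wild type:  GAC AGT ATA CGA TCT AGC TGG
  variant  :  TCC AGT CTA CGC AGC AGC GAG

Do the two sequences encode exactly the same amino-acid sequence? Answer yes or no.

no

Codon 1: GAC Asp / TCC Ser — nonsynonymous.
Codon 2: AGT Ser / AGT Ser — identical.
Codon 3: ATA Ile / CTA Leu — nonsynonymous.
Codon 4: CGA Arg / CGC Arg — synonymous.
Codon 5: TCT Ser / AGC Ser — synonymous.
Codon 6: AGC Ser / AGC Ser — identical.
Codon 7: TGG Trp / GAG Glu — nonsynonymous.
Nonsynonymous differences: 3 → different protein.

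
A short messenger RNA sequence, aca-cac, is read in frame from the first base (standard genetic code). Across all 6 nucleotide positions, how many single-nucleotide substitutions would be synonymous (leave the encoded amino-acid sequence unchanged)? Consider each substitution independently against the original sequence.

4

Codon 1 (ACA, Thr): 3 synonymous substitutions.
Codon 2 (CAC, His): 1 synonymous substitution.
Total: 3 + 1 = 4.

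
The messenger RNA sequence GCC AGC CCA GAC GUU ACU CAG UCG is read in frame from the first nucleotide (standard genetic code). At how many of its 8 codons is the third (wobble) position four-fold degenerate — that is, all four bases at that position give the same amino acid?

Codon 1 GCC (Ala): third position 4-fold.
Codon 2 AGC (Ser): third position 2-fold.
Codon 3 CCA (Pro): third position 4-fold.
Codon 4 GAC (Asp): third position 2-fold.
Codon 5 GUU (Val): third position 4-fold.
Codon 6 ACU (Thr): third position 4-fold.
Codon 7 CAG (Gln): third position 2-fold.
Codon 8 UCG (Ser): third position 4-fold.
Four-fold degenerate third positions: 5.

5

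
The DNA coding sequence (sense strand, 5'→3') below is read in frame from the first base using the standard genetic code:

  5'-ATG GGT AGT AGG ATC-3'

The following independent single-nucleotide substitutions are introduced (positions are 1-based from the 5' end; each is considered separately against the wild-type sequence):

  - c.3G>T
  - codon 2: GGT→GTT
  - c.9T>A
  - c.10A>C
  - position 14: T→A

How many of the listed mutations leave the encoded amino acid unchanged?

1

Codon 1: ATG (Met) → ATT (Ile) — missense.
Codon 2: GGT (Gly) → GTT (Val) — missense.
Codon 3: AGT (Ser) → AGA (Arg) — missense.
Codon 4: AGG (Arg) → CGG (Arg) — synonymous.
Codon 5: ATC (Ile) → AAC (Asn) — missense.
Synonymous: 1 of 5.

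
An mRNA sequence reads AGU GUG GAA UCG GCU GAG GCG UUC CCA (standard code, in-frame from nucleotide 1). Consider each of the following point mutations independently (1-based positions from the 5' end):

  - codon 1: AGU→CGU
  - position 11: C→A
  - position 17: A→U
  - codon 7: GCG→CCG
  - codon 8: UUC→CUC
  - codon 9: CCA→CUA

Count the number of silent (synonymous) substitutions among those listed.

0

Codon 1: AGU (Ser) → CGU (Arg) — missense.
Codon 4: UCG (Ser) → UAG (Stop) — nonsense.
Codon 6: GAG (Glu) → GUG (Val) — missense.
Codon 7: GCG (Ala) → CCG (Pro) — missense.
Codon 8: UUC (Phe) → CUC (Leu) — missense.
Codon 9: CCA (Pro) → CUA (Leu) — missense.
Synonymous: 0 of 6.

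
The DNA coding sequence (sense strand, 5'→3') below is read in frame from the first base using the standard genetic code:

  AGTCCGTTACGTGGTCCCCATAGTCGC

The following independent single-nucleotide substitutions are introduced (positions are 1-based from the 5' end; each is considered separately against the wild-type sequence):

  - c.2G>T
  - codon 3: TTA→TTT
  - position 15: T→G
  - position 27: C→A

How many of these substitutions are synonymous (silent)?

2

Codon 1: AGT (Ser) → ATT (Ile) — missense.
Codon 3: TTA (Leu) → TTT (Phe) — missense.
Codon 5: GGT (Gly) → GGG (Gly) — synonymous.
Codon 9: CGC (Arg) → CGA (Arg) — synonymous.
Synonymous: 2 of 4.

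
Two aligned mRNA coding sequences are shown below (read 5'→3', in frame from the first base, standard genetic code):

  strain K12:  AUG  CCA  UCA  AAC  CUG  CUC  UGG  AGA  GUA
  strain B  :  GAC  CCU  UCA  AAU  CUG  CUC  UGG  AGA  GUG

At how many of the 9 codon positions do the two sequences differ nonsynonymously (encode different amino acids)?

Codon 1: AUG Met / GAC Asp — nonsynonymous.
Codon 2: CCA Pro / CCU Pro — synonymous.
Codon 3: UCA Ser / UCA Ser — identical.
Codon 4: AAC Asn / AAU Asn — synonymous.
Codon 5: CUG Leu / CUG Leu — identical.
Codon 6: CUC Leu / CUC Leu — identical.
Codon 7: UGG Trp / UGG Trp — identical.
Codon 8: AGA Arg / AGA Arg — identical.
Codon 9: GUA Val / GUG Val — synonymous.
Nonsynonymous differences: 1.

1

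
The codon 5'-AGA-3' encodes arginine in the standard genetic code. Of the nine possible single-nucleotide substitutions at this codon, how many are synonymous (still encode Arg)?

2

Position 1: CGA → 1 synonymous.
Position 2: none → 0 synonymous.
Position 3: AGG → 1 synonymous.
Total: 1 + 0 + 1 = 2.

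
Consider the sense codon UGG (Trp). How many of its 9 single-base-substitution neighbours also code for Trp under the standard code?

Position 1: none → 0 synonymous.
Position 2: none → 0 synonymous.
Position 3: none → 0 synonymous.
Total: 0 + 0 + 0 = 0.

0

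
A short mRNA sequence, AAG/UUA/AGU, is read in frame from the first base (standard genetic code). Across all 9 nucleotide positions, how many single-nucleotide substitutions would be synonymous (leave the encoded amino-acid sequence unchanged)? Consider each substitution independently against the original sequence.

Codon 1 (AAG, Lys): 1 synonymous substitution.
Codon 2 (UUA, Leu): 2 synonymous substitutions.
Codon 3 (AGU, Ser): 1 synonymous substitution.
Total: 1 + 2 + 1 = 4.

4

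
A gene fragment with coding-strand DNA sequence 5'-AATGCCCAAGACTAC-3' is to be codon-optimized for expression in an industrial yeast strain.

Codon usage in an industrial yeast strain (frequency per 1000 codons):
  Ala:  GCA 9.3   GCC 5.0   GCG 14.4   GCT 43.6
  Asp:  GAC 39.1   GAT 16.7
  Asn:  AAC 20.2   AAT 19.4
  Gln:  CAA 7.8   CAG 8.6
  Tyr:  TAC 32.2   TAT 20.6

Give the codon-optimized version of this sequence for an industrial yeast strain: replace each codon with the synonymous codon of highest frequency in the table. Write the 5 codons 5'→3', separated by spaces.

Codon 1 (Asn): best is AAC at 20.2.
Codon 2 (Ala): best is GCT at 43.6.
Codon 3 (Gln): best is CAG at 8.6.
Codon 4 (Asp): best is GAC at 39.1.
Codon 5 (Tyr): best is TAC at 32.2.

AAC GCT CAG GAC TAC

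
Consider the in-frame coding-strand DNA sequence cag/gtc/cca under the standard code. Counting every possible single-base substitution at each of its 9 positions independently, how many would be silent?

Codon 1 (CAG, Gln): 1 synonymous substitution.
Codon 2 (GTC, Val): 3 synonymous substitutions.
Codon 3 (CCA, Pro): 3 synonymous substitutions.
Total: 1 + 3 + 3 = 7.

7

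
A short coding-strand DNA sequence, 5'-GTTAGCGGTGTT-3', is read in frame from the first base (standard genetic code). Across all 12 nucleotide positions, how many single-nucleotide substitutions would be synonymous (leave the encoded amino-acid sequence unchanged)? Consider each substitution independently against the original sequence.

10

Codon 1 (GTT, Val): 3 synonymous substitutions.
Codon 2 (AGC, Ser): 1 synonymous substitution.
Codon 3 (GGT, Gly): 3 synonymous substitutions.
Codon 4 (GTT, Val): 3 synonymous substitutions.
Total: 3 + 1 + 3 + 3 = 10.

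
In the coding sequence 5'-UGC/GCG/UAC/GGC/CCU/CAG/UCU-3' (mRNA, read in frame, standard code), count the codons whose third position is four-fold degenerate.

4

Codon 1 UGC (Cys): third position 2-fold.
Codon 2 GCG (Ala): third position 4-fold.
Codon 3 UAC (Tyr): third position 2-fold.
Codon 4 GGC (Gly): third position 4-fold.
Codon 5 CCU (Pro): third position 4-fold.
Codon 6 CAG (Gln): third position 2-fold.
Codon 7 UCU (Ser): third position 4-fold.
Four-fold degenerate third positions: 4.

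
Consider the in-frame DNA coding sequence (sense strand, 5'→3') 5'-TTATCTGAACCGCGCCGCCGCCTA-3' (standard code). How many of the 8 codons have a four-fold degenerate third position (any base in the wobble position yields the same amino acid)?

Codon 1 TTA (Leu): third position 2-fold.
Codon 2 TCT (Ser): third position 4-fold.
Codon 3 GAA (Glu): third position 2-fold.
Codon 4 CCG (Pro): third position 4-fold.
Codon 5 CGC (Arg): third position 4-fold.
Codon 6 CGC (Arg): third position 4-fold.
Codon 7 CGC (Arg): third position 4-fold.
Codon 8 CTA (Leu): third position 4-fold.
Four-fold degenerate third positions: 6.

6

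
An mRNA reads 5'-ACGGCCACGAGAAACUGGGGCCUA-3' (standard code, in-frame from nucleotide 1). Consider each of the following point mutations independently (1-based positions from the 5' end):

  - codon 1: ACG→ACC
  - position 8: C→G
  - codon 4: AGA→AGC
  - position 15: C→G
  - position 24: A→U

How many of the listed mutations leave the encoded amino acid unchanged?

Codon 1: ACG (Thr) → ACC (Thr) — synonymous.
Codon 3: ACG (Thr) → AGG (Arg) — missense.
Codon 4: AGA (Arg) → AGC (Ser) — missense.
Codon 5: AAC (Asn) → AAG (Lys) — missense.
Codon 8: CUA (Leu) → CUU (Leu) — synonymous.
Synonymous: 2 of 5.

2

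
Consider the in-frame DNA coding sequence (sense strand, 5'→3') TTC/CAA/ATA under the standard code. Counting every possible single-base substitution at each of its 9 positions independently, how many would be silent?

Codon 1 (TTC, Phe): 1 synonymous substitution.
Codon 2 (CAA, Gln): 1 synonymous substitution.
Codon 3 (ATA, Ile): 2 synonymous substitutions.
Total: 1 + 1 + 2 = 4.

4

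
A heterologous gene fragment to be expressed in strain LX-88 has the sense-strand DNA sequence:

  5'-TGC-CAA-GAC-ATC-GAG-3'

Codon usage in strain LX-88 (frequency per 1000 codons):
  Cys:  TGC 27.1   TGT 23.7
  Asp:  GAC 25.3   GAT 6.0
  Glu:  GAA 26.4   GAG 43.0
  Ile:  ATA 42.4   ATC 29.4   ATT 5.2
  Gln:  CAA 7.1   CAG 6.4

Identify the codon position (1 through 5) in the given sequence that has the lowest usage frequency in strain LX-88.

Codon 1 TGC (Cys): 27.1 per 1000.
Codon 2 CAA (Gln): 7.1 per 1000.
Codon 3 GAC (Asp): 25.3 per 1000.
Codon 4 ATC (Ile): 29.4 per 1000.
Codon 5 GAG (Glu): 43.0 per 1000.
Lowest frequency is 7.1 at codon 2.

2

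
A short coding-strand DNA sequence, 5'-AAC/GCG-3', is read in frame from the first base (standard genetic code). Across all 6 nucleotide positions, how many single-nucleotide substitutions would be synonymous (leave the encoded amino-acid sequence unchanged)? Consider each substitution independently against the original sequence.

4

Codon 1 (AAC, Asn): 1 synonymous substitution.
Codon 2 (GCG, Ala): 3 synonymous substitutions.
Total: 1 + 3 = 4.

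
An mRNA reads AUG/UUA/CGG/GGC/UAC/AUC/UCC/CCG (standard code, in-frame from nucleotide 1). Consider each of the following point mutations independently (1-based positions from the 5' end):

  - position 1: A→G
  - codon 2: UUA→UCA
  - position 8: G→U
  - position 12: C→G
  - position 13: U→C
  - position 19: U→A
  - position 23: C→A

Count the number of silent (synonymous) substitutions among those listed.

1

Codon 1: AUG (Met) → GUG (Val) — missense.
Codon 2: UUA (Leu) → UCA (Ser) — missense.
Codon 3: CGG (Arg) → CUG (Leu) — missense.
Codon 4: GGC (Gly) → GGG (Gly) — synonymous.
Codon 5: UAC (Tyr) → CAC (His) — missense.
Codon 7: UCC (Ser) → ACC (Thr) — missense.
Codon 8: CCG (Pro) → CAG (Gln) — missense.
Synonymous: 1 of 7.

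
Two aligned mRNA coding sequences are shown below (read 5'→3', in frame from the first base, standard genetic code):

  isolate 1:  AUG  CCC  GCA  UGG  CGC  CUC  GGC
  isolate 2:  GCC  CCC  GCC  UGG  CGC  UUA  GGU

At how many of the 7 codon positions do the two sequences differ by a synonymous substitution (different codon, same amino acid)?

Codon 1: AUG Met / GCC Ala — nonsynonymous.
Codon 2: CCC Pro / CCC Pro — identical.
Codon 3: GCA Ala / GCC Ala — synonymous.
Codon 4: UGG Trp / UGG Trp — identical.
Codon 5: CGC Arg / CGC Arg — identical.
Codon 6: CUC Leu / UUA Leu — synonymous.
Codon 7: GGC Gly / GGU Gly — synonymous.
Synonymous differences: 3.

3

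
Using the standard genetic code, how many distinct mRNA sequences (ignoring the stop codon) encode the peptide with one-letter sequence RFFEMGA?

Arg: 6 codons.
Phe: 2 codons.
Phe: 2 codons.
Glu: 2 codons.
Met: 1 codon.
Gly: 4 codons.
Ala: 4 codons.
6 × 2 × 2 × 2 × 1 × 4 × 4 = 768.

768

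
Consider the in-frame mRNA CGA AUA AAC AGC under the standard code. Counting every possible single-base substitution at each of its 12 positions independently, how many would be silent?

8

Codon 1 (CGA, Arg): 4 synonymous substitutions.
Codon 2 (AUA, Ile): 2 synonymous substitutions.
Codon 3 (AAC, Asn): 1 synonymous substitution.
Codon 4 (AGC, Ser): 1 synonymous substitution.
Total: 4 + 2 + 1 + 1 = 8.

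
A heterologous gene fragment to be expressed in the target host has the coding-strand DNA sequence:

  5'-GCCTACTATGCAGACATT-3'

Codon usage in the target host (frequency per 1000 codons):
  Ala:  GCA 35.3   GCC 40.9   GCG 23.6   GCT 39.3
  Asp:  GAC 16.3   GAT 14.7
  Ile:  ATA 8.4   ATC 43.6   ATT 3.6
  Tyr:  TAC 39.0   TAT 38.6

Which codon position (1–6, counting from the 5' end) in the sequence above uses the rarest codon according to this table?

6

Codon 1 GCC (Ala): 40.9 per 1000.
Codon 2 TAC (Tyr): 39.0 per 1000.
Codon 3 TAT (Tyr): 38.6 per 1000.
Codon 4 GCA (Ala): 35.3 per 1000.
Codon 5 GAC (Asp): 16.3 per 1000.
Codon 6 ATT (Ile): 3.6 per 1000.
Lowest frequency is 3.6 at codon 6.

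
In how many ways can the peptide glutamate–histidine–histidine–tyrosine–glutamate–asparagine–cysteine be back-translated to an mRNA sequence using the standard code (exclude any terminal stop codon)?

128

Glu: 2 codons.
His: 2 codons.
His: 2 codons.
Tyr: 2 codons.
Glu: 2 codons.
Asn: 2 codons.
Cys: 2 codons.
2 × 2 × 2 × 2 × 2 × 2 × 2 = 128.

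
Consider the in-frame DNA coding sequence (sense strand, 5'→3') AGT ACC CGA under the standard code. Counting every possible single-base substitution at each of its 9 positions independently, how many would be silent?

8

Codon 1 (AGT, Ser): 1 synonymous substitution.
Codon 2 (ACC, Thr): 3 synonymous substitutions.
Codon 3 (CGA, Arg): 4 synonymous substitutions.
Total: 1 + 3 + 4 = 8.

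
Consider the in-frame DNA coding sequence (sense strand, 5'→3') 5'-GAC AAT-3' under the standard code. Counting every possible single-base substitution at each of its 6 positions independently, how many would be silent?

Codon 1 (GAC, Asp): 1 synonymous substitution.
Codon 2 (AAT, Asn): 1 synonymous substitution.
Total: 1 + 1 = 2.

2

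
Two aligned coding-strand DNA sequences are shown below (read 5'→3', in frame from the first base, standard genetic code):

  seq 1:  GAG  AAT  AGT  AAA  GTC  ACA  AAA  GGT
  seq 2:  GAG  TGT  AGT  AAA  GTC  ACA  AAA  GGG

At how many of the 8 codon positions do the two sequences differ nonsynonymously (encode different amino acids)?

1

Codon 1: GAG Glu / GAG Glu — identical.
Codon 2: AAT Asn / TGT Cys — nonsynonymous.
Codon 3: AGT Ser / AGT Ser — identical.
Codon 4: AAA Lys / AAA Lys — identical.
Codon 5: GTC Val / GTC Val — identical.
Codon 6: ACA Thr / ACA Thr — identical.
Codon 7: AAA Lys / AAA Lys — identical.
Codon 8: GGT Gly / GGG Gly — synonymous.
Nonsynonymous differences: 1.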